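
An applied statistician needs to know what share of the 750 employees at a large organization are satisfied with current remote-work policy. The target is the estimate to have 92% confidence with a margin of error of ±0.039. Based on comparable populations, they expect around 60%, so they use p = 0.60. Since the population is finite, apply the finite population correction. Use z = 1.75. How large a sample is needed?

Unadjusted: n₀ = 1.75² × 0.60 × 0.40 / 0.039² ≈ 483.23, so n₀ = 484.
Finite population correction with N = 750: n = n₀ / (1 + (n₀−1)/N) = 484 / (1 + 483/750) = 484 / 1.6440 ≈ 294.40.
Rounding up, n = 295.

295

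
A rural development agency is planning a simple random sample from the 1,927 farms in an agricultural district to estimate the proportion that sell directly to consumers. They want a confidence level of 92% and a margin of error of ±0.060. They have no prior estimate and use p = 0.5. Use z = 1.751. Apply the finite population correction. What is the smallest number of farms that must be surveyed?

Unadjusted: n₀ = 1.751² × 0.50 × 0.50 / 0.060² ≈ 212.92, so n₀ = 213.
Finite population correction with N = 1,927: n = n₀ / (1 + (n₀−1)/N) = 213 / (1 + 212/1927) = 213 / 1.1100 ≈ 191.89.
Rounding up, n = 192.

192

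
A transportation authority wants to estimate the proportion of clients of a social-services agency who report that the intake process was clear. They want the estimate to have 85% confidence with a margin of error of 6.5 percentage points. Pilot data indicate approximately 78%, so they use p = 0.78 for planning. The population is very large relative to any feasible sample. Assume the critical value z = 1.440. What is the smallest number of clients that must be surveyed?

85

With p = 0.78, p(1−p) = 0.1716.
n = z²·p(1−p)/E² = 1.440² × 0.1716 / 0.065² = 2.0736 × 0.1716 / 0.004225 ≈ 84.22.
Rounding up gives n = 85.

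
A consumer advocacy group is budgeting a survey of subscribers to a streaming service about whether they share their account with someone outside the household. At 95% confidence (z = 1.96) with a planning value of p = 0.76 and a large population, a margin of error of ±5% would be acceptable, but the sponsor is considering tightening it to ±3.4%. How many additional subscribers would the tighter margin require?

326

At ±5%: n = 1.96² × 0.1824 / 0.050² ≈ 280.28 → 281.
At ±3.4%: n = 1.96² × 0.1824 / 0.034² ≈ 606.15 → 607.
Additional respondents: 607 − 281 = 326.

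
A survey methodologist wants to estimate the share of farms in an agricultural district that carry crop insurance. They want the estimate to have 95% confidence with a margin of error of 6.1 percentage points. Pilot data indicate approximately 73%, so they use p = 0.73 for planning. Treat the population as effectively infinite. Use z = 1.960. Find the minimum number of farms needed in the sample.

With p = 0.73, p(1−p) = 0.1971.
n = z²·p(1−p)/E² = 1.960² × 0.1971 / 0.061² = 3.8416 × 0.1971 / 0.003721 ≈ 203.49.
Rounding up gives n = 204.

204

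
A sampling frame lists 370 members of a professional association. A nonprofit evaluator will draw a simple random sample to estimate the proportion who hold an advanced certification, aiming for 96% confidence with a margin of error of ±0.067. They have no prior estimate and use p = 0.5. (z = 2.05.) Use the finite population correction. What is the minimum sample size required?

144

Unadjusted: n₀ = 2.05² × 0.50 × 0.50 / 0.067² ≈ 234.04, so n₀ = 235.
Finite population correction with N = 370: n = n₀ / (1 + (n₀−1)/N) = 235 / (1 + 234/370) = 235 / 1.6324 ≈ 143.96.
Rounding up, n = 144.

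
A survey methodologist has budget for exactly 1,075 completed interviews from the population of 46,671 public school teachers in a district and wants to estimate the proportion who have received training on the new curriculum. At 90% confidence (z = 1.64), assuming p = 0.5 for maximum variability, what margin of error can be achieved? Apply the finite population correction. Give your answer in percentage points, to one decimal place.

Finite-population factor: (N−n)/(N−1) = (46671−1075)/(46671−1) = 0.9770.
SE(p̂) = √[p(1−p)/n · (N−n)/(N−1)] = √[0.2500/1075 × 0.9770] = 0.01507.
E = z × SE = 1.64 × 0.01507 = 0.02472 ≈ 2.5 percentage points.

2.5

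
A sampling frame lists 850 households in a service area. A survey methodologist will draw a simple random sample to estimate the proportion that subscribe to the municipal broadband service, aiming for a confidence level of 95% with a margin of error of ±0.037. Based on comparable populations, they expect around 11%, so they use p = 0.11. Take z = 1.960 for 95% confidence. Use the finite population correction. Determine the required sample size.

Unadjusted: n₀ = 1.960² × 0.11 × 0.89 / 0.037² ≈ 274.72, so n₀ = 275.
Finite population correction with N = 850: n = n₀ / (1 + (n₀−1)/N) = 275 / (1 + 274/850) = 275 / 1.3224 ≈ 207.96.
Rounding up, n = 208.

208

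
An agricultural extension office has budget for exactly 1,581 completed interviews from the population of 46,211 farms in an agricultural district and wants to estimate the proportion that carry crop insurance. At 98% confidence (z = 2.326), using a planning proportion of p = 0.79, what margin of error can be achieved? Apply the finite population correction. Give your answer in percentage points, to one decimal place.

2.3

Finite-population factor: (N−n)/(N−1) = (46211−1581)/(46211−1) = 0.9658.
SE(p̂) = √[p(1−p)/n · (N−n)/(N−1)] = √[0.1659/1581 × 0.9658] = 0.01007.
E = z × SE = 2.326 × 0.01007 = 0.02342 ≈ 2.3 percentage points.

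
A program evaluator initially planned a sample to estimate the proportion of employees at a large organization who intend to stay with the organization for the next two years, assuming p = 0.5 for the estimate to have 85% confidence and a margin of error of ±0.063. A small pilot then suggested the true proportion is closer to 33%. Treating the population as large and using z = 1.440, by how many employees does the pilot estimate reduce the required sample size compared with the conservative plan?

Conservative (p = 0.5): n = 1.440² × 0.25 / 0.063² ≈ 130.61 → 131.
Using p = 0.33: p(1−p) = 0.2211, so n = 1.440² × 0.2211 / 0.063² ≈ 115.51 → 116.
Reduction: 131 − 116 = 15.

15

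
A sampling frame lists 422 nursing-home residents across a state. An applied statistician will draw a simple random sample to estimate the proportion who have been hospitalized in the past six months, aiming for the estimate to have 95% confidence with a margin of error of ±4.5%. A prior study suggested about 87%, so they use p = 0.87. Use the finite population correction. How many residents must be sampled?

143

For 95% confidence, z = 1.96.
Unadjusted: n₀ = 1.96² × 0.87 × 0.13 / 0.045² ≈ 214.56, so n₀ = 215.
Finite population correction with N = 422: n = n₀ / (1 + (n₀−1)/N) = 215 / (1 + 214/422) = 215 / 1.5071 ≈ 142.66.
Rounding up, n = 143.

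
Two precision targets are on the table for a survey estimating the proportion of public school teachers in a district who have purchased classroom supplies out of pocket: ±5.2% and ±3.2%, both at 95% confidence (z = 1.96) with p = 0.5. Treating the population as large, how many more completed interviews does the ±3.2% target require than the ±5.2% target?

582

At ±5.2%: n = 1.96² × 0.2500 / 0.052² ≈ 355.18 → 356.
At ±3.2%: n = 1.96² × 0.2500 / 0.032² ≈ 937.89 → 938.
Additional respondents: 938 − 356 = 582.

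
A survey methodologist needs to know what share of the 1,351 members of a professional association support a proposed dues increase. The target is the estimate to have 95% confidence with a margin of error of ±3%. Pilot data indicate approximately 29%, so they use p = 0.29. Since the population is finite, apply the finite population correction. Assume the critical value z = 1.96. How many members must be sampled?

533

Unadjusted: n₀ = 1.96² × 0.29 × 0.71 / 0.030² ≈ 878.87, so n₀ = 879.
Finite population correction with N = 1,351: n = n₀ / (1 + (n₀−1)/N) = 879 / (1 + 878/1351) = 879 / 1.6499 ≈ 532.76.
Rounding up, n = 533.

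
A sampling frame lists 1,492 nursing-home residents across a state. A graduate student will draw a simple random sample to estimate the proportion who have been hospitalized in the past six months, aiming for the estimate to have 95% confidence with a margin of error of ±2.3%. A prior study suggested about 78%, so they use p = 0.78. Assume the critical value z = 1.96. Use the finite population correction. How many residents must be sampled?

680

Unadjusted: n₀ = 1.96² × 0.78 × 0.22 / 0.023² ≈ 1246.16, so n₀ = 1247.
Finite population correction with N = 1,492: n = n₀ / (1 + (n₀−1)/N) = 1247 / (1 + 1246/1492) = 1247 / 1.8351 ≈ 679.52.
Rounding up, n = 680.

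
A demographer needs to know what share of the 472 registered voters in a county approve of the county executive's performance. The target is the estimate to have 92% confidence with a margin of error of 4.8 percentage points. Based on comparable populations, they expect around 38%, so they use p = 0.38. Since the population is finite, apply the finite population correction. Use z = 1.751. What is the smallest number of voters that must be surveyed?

189

Unadjusted: n₀ = 1.751² × 0.38 × 0.62 / 0.048² ≈ 313.52, so n₀ = 314.
Finite population correction with N = 472: n = n₀ / (1 + (n₀−1)/N) = 314 / (1 + 313/472) = 314 / 1.6631 ≈ 188.80.
Rounding up, n = 189.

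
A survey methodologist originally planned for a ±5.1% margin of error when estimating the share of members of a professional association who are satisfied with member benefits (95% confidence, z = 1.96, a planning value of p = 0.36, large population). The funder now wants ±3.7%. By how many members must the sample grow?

At ±5.1%: n = 1.96² × 0.2304 / 0.051² ≈ 340.29 → 341.
At ±3.7%: n = 1.96² × 0.2304 / 0.037² ≈ 646.53 → 647.
Additional respondents: 647 − 341 = 306.

306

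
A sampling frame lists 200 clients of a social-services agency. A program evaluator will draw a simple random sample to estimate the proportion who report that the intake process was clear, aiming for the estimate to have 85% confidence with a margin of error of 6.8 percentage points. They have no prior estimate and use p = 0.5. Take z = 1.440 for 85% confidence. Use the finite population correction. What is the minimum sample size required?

73

Unadjusted: n₀ = 1.440² × 0.50 × 0.50 / 0.068² ≈ 112.11, so n₀ = 113.
Finite population correction with N = 200: n = n₀ / (1 + (n₀−1)/N) = 113 / (1 + 112/200) = 113 / 1.5600 ≈ 72.44.
Rounding up, n = 73.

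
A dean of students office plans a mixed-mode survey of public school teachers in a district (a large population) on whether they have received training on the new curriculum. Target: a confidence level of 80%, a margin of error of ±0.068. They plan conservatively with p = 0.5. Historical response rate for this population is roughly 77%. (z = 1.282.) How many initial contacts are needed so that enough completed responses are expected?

116

Completed interviews needed: n₀ = 1.282² × 0.2500 / 0.068² ≈ 88.86 → 89.
At a 77% response rate, contacts needed = 89 / 0.77 ≈ 115.58 → 116.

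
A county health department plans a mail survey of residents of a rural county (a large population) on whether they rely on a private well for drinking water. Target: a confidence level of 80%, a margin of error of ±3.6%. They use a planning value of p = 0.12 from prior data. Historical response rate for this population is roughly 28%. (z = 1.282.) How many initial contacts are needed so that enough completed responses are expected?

479

Completed interviews needed: n₀ = 1.282² × 0.1056 / 0.036² ≈ 133.92 → 134.
At a 28% response rate, contacts needed = 134 / 0.28 ≈ 478.57 → 479.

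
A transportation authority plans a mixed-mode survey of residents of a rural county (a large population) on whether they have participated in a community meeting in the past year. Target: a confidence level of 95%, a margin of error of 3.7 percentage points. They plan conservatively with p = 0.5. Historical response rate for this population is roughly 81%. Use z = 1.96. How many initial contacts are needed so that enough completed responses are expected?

867

Completed interviews needed: n₀ = 1.96² × 0.2500 / 0.037² ≈ 701.53 → 702.
At an 81% response rate, contacts needed = 702 / 0.81 ≈ 866.67 → 867.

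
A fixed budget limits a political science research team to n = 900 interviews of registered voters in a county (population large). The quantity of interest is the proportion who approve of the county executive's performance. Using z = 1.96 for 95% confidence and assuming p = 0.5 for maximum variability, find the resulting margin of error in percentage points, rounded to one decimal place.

3.3

SE(p̂) = √[p(1−p)/n] = √[0.2500/900] = 0.01667.
E = z × SE = 1.96 × 0.01667 = 0.03267, or 3.3 percentage points.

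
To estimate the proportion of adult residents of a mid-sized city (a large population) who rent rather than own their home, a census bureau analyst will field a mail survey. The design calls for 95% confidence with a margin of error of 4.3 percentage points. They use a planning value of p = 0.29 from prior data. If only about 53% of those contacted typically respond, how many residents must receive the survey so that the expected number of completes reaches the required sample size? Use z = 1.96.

Completed interviews needed: n₀ = 1.96² × 0.2059 / 0.043² ≈ 427.79 → 428.
At a 53% response rate, contacts needed = 428 / 0.53 ≈ 807.55 → 808.

808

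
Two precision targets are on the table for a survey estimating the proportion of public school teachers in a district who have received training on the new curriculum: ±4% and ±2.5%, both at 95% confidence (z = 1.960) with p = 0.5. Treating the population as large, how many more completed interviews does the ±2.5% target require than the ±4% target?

936

At ±4%: n = 1.960² × 0.2500 / 0.040² ≈ 600.25 → 601.
At ±2.5%: n = 1.960² × 0.2500 / 0.025² ≈ 1536.64 → 1537.
Additional respondents: 1537 − 601 = 936.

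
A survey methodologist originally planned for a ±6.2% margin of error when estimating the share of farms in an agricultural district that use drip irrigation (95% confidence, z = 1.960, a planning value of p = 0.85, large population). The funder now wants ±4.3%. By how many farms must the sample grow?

At ±6.2%: n = 1.960² × 0.1275 / 0.062² ≈ 127.42 → 128.
At ±4.3%: n = 1.960² × 0.1275 / 0.043² ≈ 264.90 → 265.
Additional respondents: 265 − 128 = 137.

137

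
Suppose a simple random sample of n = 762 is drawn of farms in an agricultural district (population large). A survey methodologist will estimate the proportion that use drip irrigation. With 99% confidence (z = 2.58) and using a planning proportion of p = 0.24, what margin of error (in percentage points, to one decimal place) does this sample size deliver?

SE(p̂) = √[p(1−p)/n] = √[0.1824/762] = 0.01547.
E = z × SE = 2.58 × 0.01547 = 0.03992, or 4.0 percentage points.

4.0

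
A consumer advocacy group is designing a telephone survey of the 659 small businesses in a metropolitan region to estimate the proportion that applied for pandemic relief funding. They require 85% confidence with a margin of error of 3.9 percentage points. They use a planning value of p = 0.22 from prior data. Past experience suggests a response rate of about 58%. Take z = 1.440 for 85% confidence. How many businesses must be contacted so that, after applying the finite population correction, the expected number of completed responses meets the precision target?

299

Completed interviews needed (unadjusted): n₀ = 1.440² × 0.1716 / 0.039² ≈ 233.94 → 234.
FPC for N = 659: n = 234 / (1 + 233/659) = 234 / 1.3536 ≈ 172.88 → 173.
At a 58% response rate, contacts needed = 173 / 0.58 ≈ 298.28 → 299.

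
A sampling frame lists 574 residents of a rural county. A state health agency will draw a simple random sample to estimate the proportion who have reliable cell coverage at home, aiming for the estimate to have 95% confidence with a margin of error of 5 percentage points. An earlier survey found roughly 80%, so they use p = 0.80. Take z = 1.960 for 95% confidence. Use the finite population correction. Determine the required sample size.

Unadjusted: n₀ = 1.960² × 0.80 × 0.20 / 0.050² ≈ 245.86, so n₀ = 246.
Finite population correction with N = 574: n = n₀ / (1 + (n₀−1)/N) = 246 / (1 + 245/574) = 246 / 1.4268 ≈ 172.41.
Rounding up, n = 173.

173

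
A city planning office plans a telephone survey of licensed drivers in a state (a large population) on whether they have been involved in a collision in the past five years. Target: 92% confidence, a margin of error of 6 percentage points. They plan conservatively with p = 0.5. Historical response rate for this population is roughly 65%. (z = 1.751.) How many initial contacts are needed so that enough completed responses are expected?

Completed interviews needed: n₀ = 1.751² × 0.2500 / 0.060² ≈ 212.92 → 213.
At a 65% response rate, contacts needed = 213 / 0.65 ≈ 327.69 → 328.

328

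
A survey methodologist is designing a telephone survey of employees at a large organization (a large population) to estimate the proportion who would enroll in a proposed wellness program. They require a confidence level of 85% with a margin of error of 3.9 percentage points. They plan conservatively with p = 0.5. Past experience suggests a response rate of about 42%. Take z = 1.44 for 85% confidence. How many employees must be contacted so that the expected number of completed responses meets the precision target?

Completed interviews needed: n₀ = 1.44² × 0.2500 / 0.039² ≈ 340.83 → 341.
At a 42% response rate, contacts needed = 341 / 0.42 ≈ 811.90 → 812.

812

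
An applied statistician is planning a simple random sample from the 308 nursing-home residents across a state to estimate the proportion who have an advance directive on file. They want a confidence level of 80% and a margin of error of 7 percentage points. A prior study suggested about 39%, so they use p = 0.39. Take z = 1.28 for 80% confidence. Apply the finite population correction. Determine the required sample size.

64

Unadjusted: n₀ = 1.28² × 0.39 × 0.61 / 0.070² ≈ 79.55, so n₀ = 80.
Finite population correction with N = 308: n = n₀ / (1 + (n₀−1)/N) = 80 / (1 + 79/308) = 80 / 1.2565 ≈ 63.67.
Rounding up, n = 64.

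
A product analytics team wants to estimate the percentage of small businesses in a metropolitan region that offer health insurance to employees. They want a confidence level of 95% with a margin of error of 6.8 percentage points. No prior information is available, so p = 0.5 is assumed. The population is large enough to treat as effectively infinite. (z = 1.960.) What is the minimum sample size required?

With p = 0.5, p(1−p) = 0.25.
n = z²·p(1−p)/E² = 1.960² × 0.2500 / 0.068² = 3.8416 × 0.2500 / 0.004624 ≈ 207.70.
Rounding up gives n = 208.

208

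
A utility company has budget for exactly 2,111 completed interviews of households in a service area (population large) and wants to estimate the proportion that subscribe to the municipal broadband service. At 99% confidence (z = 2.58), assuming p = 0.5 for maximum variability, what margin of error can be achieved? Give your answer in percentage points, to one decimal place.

2.8

SE(p̂) = √[p(1−p)/n] = √[0.2500/2111] = 0.01088.
E = z × SE = 2.58 × 0.01088 = 0.02808, or 2.8 percentage points.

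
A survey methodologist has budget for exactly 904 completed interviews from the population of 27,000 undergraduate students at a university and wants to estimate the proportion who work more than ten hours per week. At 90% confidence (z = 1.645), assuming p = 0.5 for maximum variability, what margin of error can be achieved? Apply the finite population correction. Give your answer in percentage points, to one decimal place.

2.7

Finite-population factor: (N−n)/(N−1) = (27000−904)/(27000−1) = 0.9666.
SE(p̂) = √[p(1−p)/n · (N−n)/(N−1)] = √[0.2500/904 × 0.9666] = 0.01635.
E = z × SE = 1.645 × 0.01635 = 0.02689 ≈ 2.7 percentage points.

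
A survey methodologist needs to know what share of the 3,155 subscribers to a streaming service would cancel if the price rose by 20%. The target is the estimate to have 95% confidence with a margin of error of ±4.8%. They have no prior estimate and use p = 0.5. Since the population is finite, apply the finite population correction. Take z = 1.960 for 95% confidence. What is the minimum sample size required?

369

Unadjusted: n₀ = 1.960² × 0.50 × 0.50 / 0.048² ≈ 416.84, so n₀ = 417.
Finite population correction with N = 3,155: n = n₀ / (1 + (n₀−1)/N) = 417 / (1 + 416/3155) = 417 / 1.1319 ≈ 368.42.
Rounding up, n = 369.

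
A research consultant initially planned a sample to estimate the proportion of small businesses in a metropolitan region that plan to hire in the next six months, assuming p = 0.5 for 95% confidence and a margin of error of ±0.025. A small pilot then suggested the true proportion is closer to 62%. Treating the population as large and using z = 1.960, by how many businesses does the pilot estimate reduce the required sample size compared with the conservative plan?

Conservative (p = 0.5): n = 1.960² × 0.25 / 0.025² ≈ 1536.64 → 1537.
Using p = 0.62: p(1−p) = 0.2356, so n = 1.960² × 0.2356 / 0.025² ≈ 1448.13 → 1449.
Reduction: 1537 − 1449 = 88.

88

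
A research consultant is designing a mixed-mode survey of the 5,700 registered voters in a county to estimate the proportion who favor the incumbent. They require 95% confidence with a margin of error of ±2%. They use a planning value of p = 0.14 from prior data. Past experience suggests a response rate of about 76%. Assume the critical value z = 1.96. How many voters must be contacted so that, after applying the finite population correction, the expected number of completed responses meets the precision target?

1266

Completed interviews needed (unadjusted): n₀ = 1.96² × 0.1204 / 0.020² ≈ 1156.32 → 1157.
FPC for N = 5,700: n = 1157 / (1 + 1156/5700) = 1157 / 1.2028 ≈ 961.92 → 962.
At a 76% response rate, contacts needed = 962 / 0.76 ≈ 1265.79 → 1266.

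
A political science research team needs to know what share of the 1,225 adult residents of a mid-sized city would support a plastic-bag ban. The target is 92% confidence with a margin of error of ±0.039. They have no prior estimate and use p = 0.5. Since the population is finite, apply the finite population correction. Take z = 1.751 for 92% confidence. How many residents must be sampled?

Unadjusted: n₀ = 1.751² × 0.50 × 0.50 / 0.039² ≈ 503.94, so n₀ = 504.
Finite population correction with N = 1,225: n = n₀ / (1 + (n₀−1)/N) = 504 / (1 + 503/1225) = 504 / 1.4106 ≈ 357.29.
Rounding up, n = 358.

358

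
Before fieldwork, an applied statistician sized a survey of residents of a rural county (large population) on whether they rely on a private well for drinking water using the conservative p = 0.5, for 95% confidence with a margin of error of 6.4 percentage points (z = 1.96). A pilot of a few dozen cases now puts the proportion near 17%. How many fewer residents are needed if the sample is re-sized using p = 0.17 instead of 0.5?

102

Conservative (p = 0.5): n = 1.96² × 0.25 / 0.064² ≈ 234.47 → 235.
Using p = 0.17: p(1−p) = 0.1411, so n = 1.96² × 0.1411 / 0.064² ≈ 132.34 → 133.
Reduction: 235 − 133 = 102.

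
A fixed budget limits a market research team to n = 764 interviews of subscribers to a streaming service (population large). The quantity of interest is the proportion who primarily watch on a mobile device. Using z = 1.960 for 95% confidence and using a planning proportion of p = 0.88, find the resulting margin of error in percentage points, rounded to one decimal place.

SE(p̂) = √[p(1−p)/n] = √[0.1056/764] = 0.01176.
E = z × SE = 1.960 × 0.01176 = 0.02304, or 2.3 percentage points.

2.3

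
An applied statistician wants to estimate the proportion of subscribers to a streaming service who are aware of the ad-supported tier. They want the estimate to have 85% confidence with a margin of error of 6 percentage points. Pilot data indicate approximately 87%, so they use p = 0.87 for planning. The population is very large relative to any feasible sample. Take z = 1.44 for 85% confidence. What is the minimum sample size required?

66

With p = 0.87, p(1−p) = 0.1131.
n = z²·p(1−p)/E² = 1.44² × 0.1131 / 0.060² = 2.0736 × 0.1131 / 0.003600 ≈ 65.15.
Rounding up gives n = 66.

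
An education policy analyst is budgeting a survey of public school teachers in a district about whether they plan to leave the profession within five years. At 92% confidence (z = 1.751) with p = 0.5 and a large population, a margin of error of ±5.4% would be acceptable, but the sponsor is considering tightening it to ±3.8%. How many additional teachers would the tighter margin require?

At ±5.4%: n = 1.751² × 0.2500 / 0.054² ≈ 262.86 → 263.
At ±3.8%: n = 1.751² × 0.2500 / 0.038² ≈ 530.82 → 531.
Additional respondents: 531 − 263 = 268.

268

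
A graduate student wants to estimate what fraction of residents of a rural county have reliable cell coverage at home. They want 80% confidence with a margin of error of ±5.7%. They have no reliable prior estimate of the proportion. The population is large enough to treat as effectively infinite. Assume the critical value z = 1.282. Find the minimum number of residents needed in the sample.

127

With no prior estimate, use p = 0.5, giving p(1−p) = 0.25.
n = z²·p(1−p)/E² = 1.282² × 0.2500 / 0.057² = 1.6435 × 0.2500 / 0.003249 ≈ 126.46.
Rounding up gives n = 127.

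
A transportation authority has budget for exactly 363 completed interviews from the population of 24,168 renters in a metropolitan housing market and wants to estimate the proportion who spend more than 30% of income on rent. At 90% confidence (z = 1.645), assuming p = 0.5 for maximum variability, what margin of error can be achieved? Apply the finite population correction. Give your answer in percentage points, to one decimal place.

4.3

Finite-population factor: (N−n)/(N−1) = (24168−363)/(24168−1) = 0.9850.
SE(p̂) = √[p(1−p)/n · (N−n)/(N−1)] = √[0.2500/363 × 0.9850] = 0.02605.
E = z × SE = 1.645 × 0.02605 = 0.04285 ≈ 4.3 percentage points.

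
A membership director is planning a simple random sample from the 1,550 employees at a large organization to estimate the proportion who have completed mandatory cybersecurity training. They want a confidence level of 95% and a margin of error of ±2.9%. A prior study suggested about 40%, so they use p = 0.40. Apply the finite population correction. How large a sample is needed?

643

For 95% confidence, z = 1.96.
Unadjusted: n₀ = 1.96² × 0.40 × 0.60 / 0.029² ≈ 1096.29, so n₀ = 1097.
Finite population correction with N = 1,550: n = n₀ / (1 + (n₀−1)/N) = 1097 / (1 + 1096/1550) = 1097 / 1.7071 ≈ 642.61.
Rounding up, n = 643.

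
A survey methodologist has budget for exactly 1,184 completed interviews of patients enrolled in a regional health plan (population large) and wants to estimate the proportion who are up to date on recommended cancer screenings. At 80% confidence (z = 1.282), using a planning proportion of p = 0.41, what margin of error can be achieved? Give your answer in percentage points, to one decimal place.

1.8

SE(p̂) = √[p(1−p)/n] = √[0.2419/1184] = 0.01429.
E = z × SE = 1.282 × 0.01429 = 0.01832, or 1.8 percentage points.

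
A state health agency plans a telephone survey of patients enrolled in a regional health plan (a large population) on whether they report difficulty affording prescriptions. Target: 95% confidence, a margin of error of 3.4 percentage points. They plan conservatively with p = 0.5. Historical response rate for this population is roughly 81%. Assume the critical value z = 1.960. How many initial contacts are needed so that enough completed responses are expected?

Completed interviews needed: n₀ = 1.960² × 0.2500 / 0.034² ≈ 830.80 → 831.
At an 81% response rate, contacts needed = 831 / 0.81 ≈ 1025.93 → 1026.

1026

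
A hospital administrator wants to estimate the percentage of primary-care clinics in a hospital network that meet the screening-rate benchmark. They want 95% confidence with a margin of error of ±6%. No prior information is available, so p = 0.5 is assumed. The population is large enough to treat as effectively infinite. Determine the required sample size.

267

For 95% confidence, z = 1.96.
With p = 0.5, p(1−p) = 0.25.
n = z²·p(1−p)/E² = 1.96² × 0.2500 / 0.060² = 3.8416 × 0.2500 / 0.003600 ≈ 266.78.
Rounding up gives n = 267.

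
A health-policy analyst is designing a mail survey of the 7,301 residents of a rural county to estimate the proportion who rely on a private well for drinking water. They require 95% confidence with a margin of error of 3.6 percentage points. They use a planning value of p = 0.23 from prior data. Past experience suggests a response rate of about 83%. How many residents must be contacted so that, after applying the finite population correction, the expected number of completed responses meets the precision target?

For 95% confidence, z = 1.960.
Completed interviews needed (unadjusted): n₀ = 1.960² × 0.1771 / 0.036² ≈ 524.96 → 525.
FPC for N = 7,301: n = 525 / (1 + 524/7301) = 525 / 1.0718 ≈ 489.84 → 490.
At an 83% response rate, contacts needed = 490 / 0.83 ≈ 590.36 → 591.

591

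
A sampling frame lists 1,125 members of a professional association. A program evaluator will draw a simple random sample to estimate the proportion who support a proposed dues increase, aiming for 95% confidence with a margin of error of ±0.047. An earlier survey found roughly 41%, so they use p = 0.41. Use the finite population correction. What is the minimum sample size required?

For 95% confidence, z = 1.960.
Unadjusted: n₀ = 1.960² × 0.41 × 0.59 / 0.047² ≈ 420.68, so n₀ = 421.
Finite population correction with N = 1,125: n = n₀ / (1 + (n₀−1)/N) = 421 / (1 + 420/1125) = 421 / 1.3733 ≈ 306.55.
Rounding up, n = 307.

307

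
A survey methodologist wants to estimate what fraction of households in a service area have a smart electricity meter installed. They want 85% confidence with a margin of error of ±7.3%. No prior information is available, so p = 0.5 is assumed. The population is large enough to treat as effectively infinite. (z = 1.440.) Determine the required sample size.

With p = 0.5, p(1−p) = 0.25.
n = z²·p(1−p)/E² = 1.440² × 0.2500 / 0.073² = 2.0736 × 0.2500 / 0.005329 ≈ 97.28.
Rounding up gives n = 98.

98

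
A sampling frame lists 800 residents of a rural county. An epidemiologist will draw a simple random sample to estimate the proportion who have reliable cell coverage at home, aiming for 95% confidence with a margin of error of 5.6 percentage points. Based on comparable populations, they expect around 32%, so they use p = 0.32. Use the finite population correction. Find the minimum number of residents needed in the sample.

201

For 95% confidence, z = 1.96.
Unadjusted: n₀ = 1.96² × 0.32 × 0.68 / 0.056² ≈ 266.56, so n₀ = 267.
Finite population correction with N = 800: n = n₀ / (1 + (n₀−1)/N) = 267 / (1 + 266/800) = 267 / 1.3325 ≈ 200.38.
Rounding up, n = 201.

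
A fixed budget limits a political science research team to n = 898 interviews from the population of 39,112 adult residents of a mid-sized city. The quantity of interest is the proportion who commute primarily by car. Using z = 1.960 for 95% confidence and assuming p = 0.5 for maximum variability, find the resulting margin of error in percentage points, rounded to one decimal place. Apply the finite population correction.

3.2

Finite-population factor: (N−n)/(N−1) = (39112−898)/(39112−1) = 0.9771.
SE(p̂) = √[p(1−p)/n · (N−n)/(N−1)] = √[0.2500/898 × 0.9771] = 0.01649.
E = z × SE = 1.960 × 0.01649 = 0.03233 ≈ 3.2 percentage points.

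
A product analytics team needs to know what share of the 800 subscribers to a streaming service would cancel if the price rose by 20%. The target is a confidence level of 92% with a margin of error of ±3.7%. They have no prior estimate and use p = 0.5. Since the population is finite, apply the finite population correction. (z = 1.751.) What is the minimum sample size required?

330

Unadjusted: n₀ = 1.751² × 0.50 × 0.50 / 0.037² ≈ 559.90, so n₀ = 560.
Finite population correction with N = 800: n = n₀ / (1 + (n₀−1)/N) = 560 / (1 + 559/800) = 560 / 1.6987 ≈ 329.65.
Rounding up, n = 330.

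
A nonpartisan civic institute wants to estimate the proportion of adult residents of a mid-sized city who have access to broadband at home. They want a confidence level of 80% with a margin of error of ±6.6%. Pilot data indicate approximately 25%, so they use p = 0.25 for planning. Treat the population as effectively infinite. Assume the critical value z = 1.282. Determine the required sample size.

71

With p = 0.25, p(1−p) = 0.1875.
n = z²·p(1−p)/E² = 1.282² × 0.1875 / 0.066² = 1.6435 × 0.1875 / 0.004356 ≈ 70.74.
Rounding up gives n = 71.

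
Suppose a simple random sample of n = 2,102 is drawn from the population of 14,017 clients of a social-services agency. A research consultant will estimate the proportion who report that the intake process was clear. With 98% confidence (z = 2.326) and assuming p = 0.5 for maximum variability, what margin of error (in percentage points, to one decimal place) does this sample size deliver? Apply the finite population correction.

Finite-population factor: (N−n)/(N−1) = (14017−2102)/(14017−1) = 0.8501.
SE(p̂) = √[p(1−p)/n · (N−n)/(N−1)] = √[0.2500/2102 × 0.8501] = 0.01006.
E = z × SE = 2.326 × 0.01006 = 0.02339 ≈ 2.3 percentage points.

2.3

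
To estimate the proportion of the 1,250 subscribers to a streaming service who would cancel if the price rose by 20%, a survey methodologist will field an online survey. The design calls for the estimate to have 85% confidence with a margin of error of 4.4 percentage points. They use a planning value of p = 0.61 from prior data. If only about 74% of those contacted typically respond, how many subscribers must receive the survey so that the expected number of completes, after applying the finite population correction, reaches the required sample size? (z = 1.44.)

287

Completed interviews needed (unadjusted): n₀ = 1.44² × 0.2379 / 0.044² ≈ 254.81 → 255.
FPC for N = 1,250: n = 255 / (1 + 254/1250) = 255 / 1.2032 ≈ 211.93 → 212.
At a 74% response rate, contacts needed = 212 / 0.74 ≈ 286.49 → 287.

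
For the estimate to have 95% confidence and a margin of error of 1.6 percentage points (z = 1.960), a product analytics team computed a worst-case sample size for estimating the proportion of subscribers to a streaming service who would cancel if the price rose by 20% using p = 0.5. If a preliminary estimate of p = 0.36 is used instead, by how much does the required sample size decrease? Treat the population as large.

294

Conservative (p = 0.5): n = 1.960² × 0.25 / 0.016² ≈ 3751.56 → 3752.
Using p = 0.36: p(1−p) = 0.2304, so n = 1.960² × 0.2304 / 0.016² ≈ 3457.44 → 3458.
Reduction: 3752 − 3458 = 294.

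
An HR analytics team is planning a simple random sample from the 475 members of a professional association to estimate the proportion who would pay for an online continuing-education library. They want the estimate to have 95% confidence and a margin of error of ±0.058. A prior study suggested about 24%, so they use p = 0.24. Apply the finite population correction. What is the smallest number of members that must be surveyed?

For 95% confidence, z = 1.960.
Unadjusted: n₀ = 1.960² × 0.24 × 0.76 / 0.058² ≈ 208.30, so n₀ = 209.
Finite population correction with N = 475: n = n₀ / (1 + (n₀−1)/N) = 209 / (1 + 208/475) = 209 / 1.4379 ≈ 145.35.
Rounding up, n = 146.

146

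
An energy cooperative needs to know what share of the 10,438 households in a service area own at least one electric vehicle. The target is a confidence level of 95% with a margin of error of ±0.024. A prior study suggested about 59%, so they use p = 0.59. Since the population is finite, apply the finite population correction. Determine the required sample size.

1398

For 95% confidence, z = 1.96.
Unadjusted: n₀ = 1.96² × 0.59 × 0.41 / 0.024² ≈ 1613.34, so n₀ = 1614.
Finite population correction with N = 10,438: n = n₀ / (1 + (n₀−1)/N) = 1614 / (1 + 1613/10438) = 1614 / 1.1545 ≈ 1397.97.
Rounding up, n = 1398.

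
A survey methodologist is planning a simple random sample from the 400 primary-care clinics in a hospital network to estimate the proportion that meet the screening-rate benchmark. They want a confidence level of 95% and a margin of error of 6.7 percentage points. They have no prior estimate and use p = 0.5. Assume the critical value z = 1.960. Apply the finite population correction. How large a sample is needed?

140

Unadjusted: n₀ = 1.960² × 0.50 × 0.50 / 0.067² ≈ 213.95, so n₀ = 214.
Finite population correction with N = 400: n = n₀ / (1 + (n₀−1)/N) = 214 / (1 + 213/400) = 214 / 1.5325 ≈ 139.64.
Rounding up, n = 140.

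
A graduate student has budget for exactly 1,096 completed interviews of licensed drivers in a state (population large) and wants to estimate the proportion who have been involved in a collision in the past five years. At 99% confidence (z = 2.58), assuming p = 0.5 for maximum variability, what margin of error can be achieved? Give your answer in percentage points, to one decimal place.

3.9

SE(p̂) = √[p(1−p)/n] = √[0.2500/1096] = 0.01510.
E = z × SE = 2.58 × 0.01510 = 0.03897, or 3.9 percentage points.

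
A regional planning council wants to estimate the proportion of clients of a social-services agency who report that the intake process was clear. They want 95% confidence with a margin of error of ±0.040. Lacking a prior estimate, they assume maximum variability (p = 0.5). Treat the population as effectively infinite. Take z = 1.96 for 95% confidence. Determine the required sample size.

601

With p = 0.5, p(1−p) = 0.25.
n = z²·p(1−p)/E² = 1.96² × 0.2500 / 0.040² = 3.8416 × 0.2500 / 0.001600 ≈ 600.25.
Rounding up gives n = 601.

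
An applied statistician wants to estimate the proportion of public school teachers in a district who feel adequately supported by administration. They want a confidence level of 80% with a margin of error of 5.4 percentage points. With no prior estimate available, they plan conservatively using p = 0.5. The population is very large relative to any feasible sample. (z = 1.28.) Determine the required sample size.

141

With p = 0.5, p(1−p) = 0.25.
n = z²·p(1−p)/E² = 1.28² × 0.2500 / 0.054² = 1.6384 × 0.2500 / 0.002916 ≈ 140.47.
Rounding up gives n = 141.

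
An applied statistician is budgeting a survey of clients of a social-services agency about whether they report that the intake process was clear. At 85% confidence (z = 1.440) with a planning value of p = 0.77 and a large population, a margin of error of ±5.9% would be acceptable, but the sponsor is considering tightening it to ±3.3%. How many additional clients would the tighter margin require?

232

At ±5.9%: n = 1.440² × 0.1771 / 0.059² ≈ 105.50 → 106.
At ±3.3%: n = 1.440² × 0.1771 / 0.033² ≈ 337.22 → 338.
Additional respondents: 338 − 106 = 232.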